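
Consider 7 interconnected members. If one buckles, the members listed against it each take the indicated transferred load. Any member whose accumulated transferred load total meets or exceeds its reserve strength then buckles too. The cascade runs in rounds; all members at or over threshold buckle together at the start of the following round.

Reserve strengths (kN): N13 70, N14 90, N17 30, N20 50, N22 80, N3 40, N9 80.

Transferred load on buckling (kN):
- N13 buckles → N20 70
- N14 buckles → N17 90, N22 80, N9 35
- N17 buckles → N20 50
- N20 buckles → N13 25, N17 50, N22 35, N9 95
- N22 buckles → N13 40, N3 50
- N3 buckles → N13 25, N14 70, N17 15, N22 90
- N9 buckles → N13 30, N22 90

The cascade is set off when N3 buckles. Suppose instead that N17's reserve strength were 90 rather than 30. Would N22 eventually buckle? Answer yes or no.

yes

With N17's reserve strength at 90:
Round 1 — N3 buckles (initial).
  N13: +25 → 25 < 70
  N14: +70 → 70 < 90
  N17: +15 → 15 < 90
  N22: +90 → 90 ≥ 80
Round 2 — N22 buckles.
  N13: +40 → 65 < 70
No further bucklings.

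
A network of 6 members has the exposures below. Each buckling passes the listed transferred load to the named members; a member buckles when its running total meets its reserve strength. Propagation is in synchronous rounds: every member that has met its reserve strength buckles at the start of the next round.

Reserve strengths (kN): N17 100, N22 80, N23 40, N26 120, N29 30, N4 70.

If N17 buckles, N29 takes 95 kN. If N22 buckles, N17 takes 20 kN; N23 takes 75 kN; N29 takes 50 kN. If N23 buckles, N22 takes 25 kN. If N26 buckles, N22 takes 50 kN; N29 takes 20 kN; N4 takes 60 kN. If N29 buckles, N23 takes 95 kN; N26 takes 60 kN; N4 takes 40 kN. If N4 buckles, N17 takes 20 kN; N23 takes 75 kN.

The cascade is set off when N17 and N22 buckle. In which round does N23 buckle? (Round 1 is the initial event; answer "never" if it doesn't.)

Round 1 — N17, N22 buckle (initial).
  N23: +75 → 75 ≥ 40
  N29: +95+50 → 145 ≥ 30
Round 2 — N23, N29 buckle.
  N26: +60 → 60 < 120
  N4: +40 → 40 < 70
No further bucklings.

2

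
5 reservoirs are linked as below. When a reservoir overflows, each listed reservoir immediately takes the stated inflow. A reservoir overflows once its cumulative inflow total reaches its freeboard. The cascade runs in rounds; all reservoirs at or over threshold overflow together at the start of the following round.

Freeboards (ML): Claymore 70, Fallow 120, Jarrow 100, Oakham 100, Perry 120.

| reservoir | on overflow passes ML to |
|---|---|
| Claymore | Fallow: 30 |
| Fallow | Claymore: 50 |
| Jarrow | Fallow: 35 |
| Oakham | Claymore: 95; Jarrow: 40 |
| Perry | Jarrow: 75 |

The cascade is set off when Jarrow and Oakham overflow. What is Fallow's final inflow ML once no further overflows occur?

Round 1 — Jarrow, Oakham overflow (initial).
  Claymore: +95 → 95 ≥ 70
  Fallow: +35 → 35 < 120
Round 2 — Claymore overflows.
  Fallow: +30 → 65 < 120
No further overflows.

65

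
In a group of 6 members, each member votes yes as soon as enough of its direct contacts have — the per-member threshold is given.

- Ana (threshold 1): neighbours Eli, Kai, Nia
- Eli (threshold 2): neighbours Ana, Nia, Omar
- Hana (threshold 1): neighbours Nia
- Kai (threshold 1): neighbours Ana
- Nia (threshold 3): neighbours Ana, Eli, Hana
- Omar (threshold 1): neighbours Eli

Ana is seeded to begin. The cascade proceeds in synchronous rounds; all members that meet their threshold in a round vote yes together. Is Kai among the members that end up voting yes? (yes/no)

yes

Round 1 — Ana votes yes (initial).
Round 2 — checking thresholds:
  Eli: 1 of 3 neighbours < 2, not yet.
  Kai: 1 of 1 neighbours ≥ 1, votes yes.
  Nia: 1 of 3 neighbours < 3, not yet.
Round 3 — no new yes votes; cascade stops.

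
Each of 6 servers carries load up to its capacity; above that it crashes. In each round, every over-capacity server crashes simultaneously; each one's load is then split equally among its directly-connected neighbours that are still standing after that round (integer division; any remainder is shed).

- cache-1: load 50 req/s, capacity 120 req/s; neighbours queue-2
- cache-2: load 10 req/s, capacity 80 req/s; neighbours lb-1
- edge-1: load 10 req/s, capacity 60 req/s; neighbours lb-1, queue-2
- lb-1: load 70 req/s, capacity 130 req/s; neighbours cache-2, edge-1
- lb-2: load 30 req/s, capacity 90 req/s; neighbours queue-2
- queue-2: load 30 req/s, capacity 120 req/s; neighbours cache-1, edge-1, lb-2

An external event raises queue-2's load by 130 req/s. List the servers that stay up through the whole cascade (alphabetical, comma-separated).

Round 1 — queue-2 at 160 > 120. queue-2 crashes.
  queue-2 sheds 160 req/s to cache-1, edge-1, lb-2: 53 each (1 lost).
    cache-1: 50+53 = 103 ≤ 120
    edge-1: 10+53 = 63 > 60
    lb-2: 30+53 = 83 ≤ 90
Round 2 — edge-1 crashes.
  edge-1 sheds 63 req/s to lb-1: 63 each.
    lb-1: 70+63 = 133 > 130
Round 3 — lb-1 crashes.
  lb-1 sheds 133 req/s to cache-2: 133 each.
    cache-2: 10+133 = 143 > 80
Round 4 — cache-2 crashes.
  cache-2 sheds 143 req/s: no online neighbours, lost.
No further crashes.

cache-1, lb-2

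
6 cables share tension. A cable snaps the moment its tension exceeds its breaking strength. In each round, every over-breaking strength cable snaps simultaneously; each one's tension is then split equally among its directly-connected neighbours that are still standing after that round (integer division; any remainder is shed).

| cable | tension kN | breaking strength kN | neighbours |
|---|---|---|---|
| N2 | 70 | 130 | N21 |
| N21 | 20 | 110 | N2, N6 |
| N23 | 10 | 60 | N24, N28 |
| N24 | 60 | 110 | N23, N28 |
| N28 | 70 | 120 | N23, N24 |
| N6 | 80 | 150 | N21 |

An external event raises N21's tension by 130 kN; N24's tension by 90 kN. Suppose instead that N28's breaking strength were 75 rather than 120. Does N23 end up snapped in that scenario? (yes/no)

yes

With N28's breaking strength at 75:
Round 1 — N21 at 150 > 110; N24 at 150 > 110. N21, N24 snap.
  N21 sheds 150 kN to N2, N6: 75 each.
    N2: 70+75 = 145 > 130
    N6: 80+75 = 155 > 150
  N24 sheds 150 kN to N23, N28: 75 each.
    N23: 10+75 = 85 > 60
    N28: 70+75 = 145 > 75
Round 2 — N2, N23, N28, N6 snap.
  N2 sheds 145 kN: no online neighbours, lost.
  N23 sheds 85 kN: no online neighbours, lost.
  N28 sheds 145 kN: no online neighbours, lost.
  N6 sheds 155 kN: no online neighbours, lost.
No further breaks.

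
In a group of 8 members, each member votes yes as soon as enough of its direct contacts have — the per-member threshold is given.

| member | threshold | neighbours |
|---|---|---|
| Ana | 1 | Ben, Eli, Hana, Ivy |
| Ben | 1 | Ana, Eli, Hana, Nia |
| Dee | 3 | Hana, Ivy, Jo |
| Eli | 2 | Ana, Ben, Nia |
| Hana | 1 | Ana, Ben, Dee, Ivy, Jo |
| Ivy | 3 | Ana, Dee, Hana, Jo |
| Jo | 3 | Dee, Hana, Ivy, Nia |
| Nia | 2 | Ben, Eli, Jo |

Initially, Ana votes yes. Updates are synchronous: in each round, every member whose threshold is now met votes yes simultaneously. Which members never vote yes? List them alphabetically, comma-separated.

Dee, Ivy, Jo

Round 1 — Ana votes yes (initial).
Round 2 — checking thresholds:
  Ben: 1 of 4 neighbours ≥ 1, votes yes.
  Eli: 1 of 3 neighbours < 2, not yet.
  Hana: 1 of 5 neighbours ≥ 1, votes yes.
  Ivy: 1 of 4 neighbours < 3, not yet.
Round 3 — checking thresholds:
  Dee: 1 of 3 neighbours < 3, not yet.
  Eli: 2 of 3 neighbours ≥ 2, votes yes.
  Ivy: 2 of 4 neighbours < 3, not yet.
  Jo: 1 of 4 neighbours < 3, not yet.
  Nia: 1 of 3 neighbours < 2, not yet.
Round 4 — checking thresholds:
  Dee: 1 of 3 neighbours < 3, not yet.
  Ivy: 2 of 4 neighbours < 3, not yet.
  Jo: 1 of 4 neighbours < 3, not yet.
  Nia: 2 of 3 neighbours ≥ 2, votes yes.
Round 5 — no new yes votes; cascade stops.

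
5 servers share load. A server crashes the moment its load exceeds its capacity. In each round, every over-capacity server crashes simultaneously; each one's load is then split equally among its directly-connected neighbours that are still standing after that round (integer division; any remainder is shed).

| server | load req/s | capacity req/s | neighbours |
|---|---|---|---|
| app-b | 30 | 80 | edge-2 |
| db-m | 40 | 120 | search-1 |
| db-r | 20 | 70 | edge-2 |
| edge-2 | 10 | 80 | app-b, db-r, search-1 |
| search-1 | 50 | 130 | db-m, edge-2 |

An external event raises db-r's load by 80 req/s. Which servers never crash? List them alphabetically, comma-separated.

db-m, search-1

Round 1 — db-r at 100 > 70. db-r crashes.
  db-r sheds 100 req/s to edge-2: 100 each.
    edge-2: 10+100 = 110 > 80
Round 2 — edge-2 crashes.
  edge-2 sheds 110 req/s to app-b, search-1: 55 each.
    app-b: 30+55 = 85 > 80
    search-1: 50+55 = 105 ≤ 130
Round 3 — app-b crashes.
  app-b sheds 85 req/s: no online neighbours, lost.
No further crashes.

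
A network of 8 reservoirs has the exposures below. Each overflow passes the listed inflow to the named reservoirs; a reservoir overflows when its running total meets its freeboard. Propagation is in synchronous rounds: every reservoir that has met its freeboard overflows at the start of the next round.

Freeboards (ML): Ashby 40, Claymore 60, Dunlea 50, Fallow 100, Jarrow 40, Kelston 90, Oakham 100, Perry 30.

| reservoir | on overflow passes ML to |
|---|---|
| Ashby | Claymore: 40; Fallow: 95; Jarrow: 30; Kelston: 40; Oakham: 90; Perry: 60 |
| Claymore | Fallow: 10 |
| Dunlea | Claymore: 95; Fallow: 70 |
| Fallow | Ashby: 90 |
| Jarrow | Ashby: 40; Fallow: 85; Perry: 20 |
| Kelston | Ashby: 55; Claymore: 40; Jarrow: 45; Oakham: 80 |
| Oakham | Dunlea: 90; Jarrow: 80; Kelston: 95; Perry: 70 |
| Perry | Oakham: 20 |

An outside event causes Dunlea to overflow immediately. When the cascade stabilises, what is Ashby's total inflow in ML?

0

Round 1 — Dunlea overflows (initial).
  Claymore: +95 → 95 ≥ 60
  Fallow: +70 → 70 < 100
Round 2 — Claymore overflows.
  Fallow: +10 → 80 < 100
No further overflows.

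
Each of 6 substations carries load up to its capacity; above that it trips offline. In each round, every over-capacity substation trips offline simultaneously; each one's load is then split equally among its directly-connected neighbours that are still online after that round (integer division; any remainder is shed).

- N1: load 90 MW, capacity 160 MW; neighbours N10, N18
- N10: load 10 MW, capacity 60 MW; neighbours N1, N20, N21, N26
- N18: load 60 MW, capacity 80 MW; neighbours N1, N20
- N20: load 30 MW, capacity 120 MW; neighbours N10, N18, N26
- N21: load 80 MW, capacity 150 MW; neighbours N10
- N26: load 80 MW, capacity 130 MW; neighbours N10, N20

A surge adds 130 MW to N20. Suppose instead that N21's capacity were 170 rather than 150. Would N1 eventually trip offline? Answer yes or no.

yes

With N21's capacity at 170:
Round 1 — N20 at 160 > 120. N20 trips offline.
  N20 sheds 160 MW to N10, N18, N26: 53 each (1 lost).
    N10: 10+53 = 63 > 60
    N18: 60+53 = 113 > 80
    N26: 80+53 = 133 > 130
Round 2 — N10, N18, N26 trip offline.
  N10 sheds 63 MW to N1, N21: 31 each (1 lost).
    N1: 90+31 = 121 ≤ 160
    N21: 80+31 = 111 ≤ 170
  N18 sheds 113 MW to N1: 113 each.
    N1: 121+113 = 234 > 160
  N26 sheds 133 MW: no online neighbours, lost.
Round 3 — N1 trips offline.
  N1 sheds 234 MW: no online neighbours, lost.
No further trips.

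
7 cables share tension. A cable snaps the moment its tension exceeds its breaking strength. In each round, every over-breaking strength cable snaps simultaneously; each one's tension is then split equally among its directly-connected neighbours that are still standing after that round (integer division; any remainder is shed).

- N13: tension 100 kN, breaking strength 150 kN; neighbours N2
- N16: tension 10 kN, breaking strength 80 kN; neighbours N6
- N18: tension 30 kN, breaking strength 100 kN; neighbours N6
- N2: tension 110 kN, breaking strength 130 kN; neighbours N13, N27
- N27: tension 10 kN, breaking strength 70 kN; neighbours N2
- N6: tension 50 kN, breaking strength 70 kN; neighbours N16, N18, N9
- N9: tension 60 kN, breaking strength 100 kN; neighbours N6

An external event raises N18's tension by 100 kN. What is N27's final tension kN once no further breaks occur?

10

Round 1 — N18 at 130 > 100. N18 snaps.
  N18 sheds 130 kN to N6: 130 each.
    N6: 50+130 = 180 > 70
Round 2 — N6 snaps.
  N6 sheds 180 kN to N16, N9: 90 each.
    N16: 10+90 = 100 > 80
    N9: 60+90 = 150 > 100
Round 3 — N16, N9 snap.
  N16 sheds 100 kN: no online neighbours, lost.
  N9 sheds 150 kN: no online neighbours, lost.
No further breaks.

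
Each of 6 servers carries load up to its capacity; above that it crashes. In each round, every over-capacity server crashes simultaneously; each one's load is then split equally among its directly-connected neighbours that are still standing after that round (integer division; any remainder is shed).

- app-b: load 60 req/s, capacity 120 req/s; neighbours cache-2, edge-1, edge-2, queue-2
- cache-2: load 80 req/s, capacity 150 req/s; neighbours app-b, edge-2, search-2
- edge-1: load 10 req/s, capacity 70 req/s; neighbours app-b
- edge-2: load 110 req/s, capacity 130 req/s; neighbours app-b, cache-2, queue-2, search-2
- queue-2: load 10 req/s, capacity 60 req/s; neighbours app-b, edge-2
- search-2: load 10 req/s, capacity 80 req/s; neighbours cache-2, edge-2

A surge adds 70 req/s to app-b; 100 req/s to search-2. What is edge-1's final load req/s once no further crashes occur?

42

Round 1 — app-b at 130 > 120; search-2 at 110 > 80. app-b, search-2 crash.
  app-b sheds 130 req/s to cache-2, edge-1, edge-2, queue-2: 32 each (2 lost).
    cache-2: 80+32 = 112 ≤ 150
    edge-1: 10+32 = 42 ≤ 70
    edge-2: 110+32 = 142 > 130
    queue-2: 10+32 = 42 ≤ 60
  search-2 sheds 110 req/s to cache-2, edge-2: 55 each.
    cache-2: 112+55 = 167 > 150
    edge-2: 142+55 = 197 > 130
Round 2 — cache-2, edge-2 crash.
  cache-2 sheds 167 req/s: no online neighbours, lost.
  edge-2 sheds 197 req/s to queue-2: 197 each.
    queue-2: 42+197 = 239 > 60
Round 3 — queue-2 crashes.
  queue-2 sheds 239 req/s: no online neighbours, lost.
No further crashes.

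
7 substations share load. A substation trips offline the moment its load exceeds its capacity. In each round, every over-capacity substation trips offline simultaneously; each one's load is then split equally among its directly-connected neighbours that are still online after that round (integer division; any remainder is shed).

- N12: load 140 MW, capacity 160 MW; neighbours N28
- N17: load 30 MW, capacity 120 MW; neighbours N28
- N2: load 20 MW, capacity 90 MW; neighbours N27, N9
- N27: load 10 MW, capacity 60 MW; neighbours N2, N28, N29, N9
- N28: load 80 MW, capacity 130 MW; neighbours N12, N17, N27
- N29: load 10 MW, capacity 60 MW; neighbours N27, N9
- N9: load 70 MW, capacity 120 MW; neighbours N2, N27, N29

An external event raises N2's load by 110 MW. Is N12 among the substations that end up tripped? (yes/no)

no

Round 1 — N2 at 130 > 90. N2 trips offline.
  N2 sheds 130 MW to N27, N9: 65 each.
    N27: 10+65 = 75 > 60
    N9: 70+65 = 135 > 120
Round 2 — N27, N9 trip offline.
  N27 sheds 75 MW to N28, N29: 37 each (1 lost).
    N28: 80+37 = 117 ≤ 130
    N29: 10+37 = 47 ≤ 60
  N9 sheds 135 MW to N29: 135 each.
    N29: 47+135 = 182 > 60
Round 3 — N29 trips offline.
  N29 sheds 182 MW: no online neighbours, lost.
No further trips.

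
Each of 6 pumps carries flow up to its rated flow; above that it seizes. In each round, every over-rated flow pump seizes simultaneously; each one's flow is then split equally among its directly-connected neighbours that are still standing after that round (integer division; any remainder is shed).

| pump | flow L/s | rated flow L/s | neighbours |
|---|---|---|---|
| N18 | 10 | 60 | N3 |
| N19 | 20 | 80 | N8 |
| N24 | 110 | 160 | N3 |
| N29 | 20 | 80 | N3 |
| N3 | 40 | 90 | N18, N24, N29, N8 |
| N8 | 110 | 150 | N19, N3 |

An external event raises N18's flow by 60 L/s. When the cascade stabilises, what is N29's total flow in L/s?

56

Round 1 — N18 at 70 > 60. N18 seizes.
  N18 sheds 70 L/s to N3: 70 each.
    N3: 40+70 = 110 > 90
Round 2 — N3 seizes.
  N3 sheds 110 L/s to N24, N29, N8: 36 each (2 lost).
    N24: 110+36 = 146 ≤ 160
    N29: 20+36 = 56 ≤ 80
    N8: 110+36 = 146 ≤ 150
No further seizures.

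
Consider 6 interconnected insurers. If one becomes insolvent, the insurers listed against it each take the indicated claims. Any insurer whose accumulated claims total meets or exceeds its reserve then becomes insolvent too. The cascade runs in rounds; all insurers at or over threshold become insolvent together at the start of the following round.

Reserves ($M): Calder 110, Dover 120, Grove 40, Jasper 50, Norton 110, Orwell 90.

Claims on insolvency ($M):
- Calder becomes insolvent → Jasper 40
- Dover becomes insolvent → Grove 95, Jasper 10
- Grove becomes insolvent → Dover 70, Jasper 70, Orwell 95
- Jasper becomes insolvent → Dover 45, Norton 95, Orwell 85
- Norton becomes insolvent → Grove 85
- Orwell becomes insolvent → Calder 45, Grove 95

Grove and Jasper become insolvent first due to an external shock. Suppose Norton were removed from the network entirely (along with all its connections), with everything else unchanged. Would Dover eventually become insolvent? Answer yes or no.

With Norton removed:
Round 1 — Grove, Jasper become insolvent (initial).
  Dover: +70+45 → 115 < 120
  Orwell: +95+85 → 180 ≥ 90
Round 2 — Orwell becomes insolvent.
  Calder: +45 → 45 < 110
No further insolvencies.

no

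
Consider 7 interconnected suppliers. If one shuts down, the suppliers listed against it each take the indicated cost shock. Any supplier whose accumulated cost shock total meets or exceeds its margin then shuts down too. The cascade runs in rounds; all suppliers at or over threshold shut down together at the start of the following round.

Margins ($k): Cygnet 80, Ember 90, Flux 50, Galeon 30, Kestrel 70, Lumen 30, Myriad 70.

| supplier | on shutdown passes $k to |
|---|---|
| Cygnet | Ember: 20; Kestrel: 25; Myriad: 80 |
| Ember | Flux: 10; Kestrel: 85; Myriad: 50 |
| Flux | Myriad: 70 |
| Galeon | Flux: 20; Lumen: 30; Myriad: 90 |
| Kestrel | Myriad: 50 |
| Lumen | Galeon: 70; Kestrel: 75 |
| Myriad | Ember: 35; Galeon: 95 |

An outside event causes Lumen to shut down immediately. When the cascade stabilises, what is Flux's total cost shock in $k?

Round 1 — Lumen shuts down (initial).
  Galeon: +70 → 70 ≥ 30
  Kestrel: +75 → 75 ≥ 70
Round 2 — Galeon, Kestrel shut down.
  Flux: +20 → 20 < 50
  Myriad: +90+50 → 140 ≥ 70
Round 3 — Myriad shuts down.
  Ember: +35 → 35 < 90
No further shutdowns.

20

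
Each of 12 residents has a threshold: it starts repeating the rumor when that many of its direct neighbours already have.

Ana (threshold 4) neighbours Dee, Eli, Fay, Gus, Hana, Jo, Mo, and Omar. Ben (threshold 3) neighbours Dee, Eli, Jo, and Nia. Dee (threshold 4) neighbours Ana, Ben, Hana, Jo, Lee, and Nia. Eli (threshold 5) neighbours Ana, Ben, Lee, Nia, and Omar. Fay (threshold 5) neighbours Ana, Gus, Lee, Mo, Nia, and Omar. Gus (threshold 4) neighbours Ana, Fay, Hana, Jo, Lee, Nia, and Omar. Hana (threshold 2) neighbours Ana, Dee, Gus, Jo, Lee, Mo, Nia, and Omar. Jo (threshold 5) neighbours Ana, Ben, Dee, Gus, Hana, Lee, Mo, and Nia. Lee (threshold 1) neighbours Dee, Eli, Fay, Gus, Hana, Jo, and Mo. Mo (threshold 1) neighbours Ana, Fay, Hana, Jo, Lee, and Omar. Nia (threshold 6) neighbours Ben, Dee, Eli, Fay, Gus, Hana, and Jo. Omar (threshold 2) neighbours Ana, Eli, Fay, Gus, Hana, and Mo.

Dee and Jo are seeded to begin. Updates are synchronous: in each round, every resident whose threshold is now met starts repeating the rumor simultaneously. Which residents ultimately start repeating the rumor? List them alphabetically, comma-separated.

Ana, Dee, Fay, Gus, Hana, Jo, Lee, Mo, Omar

Round 1 — Dee, Jo start repeating the rumor (initial).
Round 2 — checking thresholds:
  Ana: 2 of 8 neighbours < 4, holds.
  Ben: 2 of 4 neighbours < 3, holds.
  Gus: 1 of 7 neighbours < 4, holds.
  Hana: 2 of 8 neighbours ≥ 2, starts repeating the rumor.
  Lee: 2 of 7 neighbours ≥ 1, starts repeating the rumor.
  Mo: 1 of 6 neighbours ≥ 1, starts repeating the rumor.
  Nia: 2 of 7 neighbours < 6, holds.
Round 3 — checking thresholds:
  Ana: 4 of 8 neighbours ≥ 4, starts repeating the rumor.
  Ben: 2 of 4 neighbours < 3, holds.
  Eli: 1 of 5 neighbours < 5, holds.
  Fay: 2 of 6 neighbours < 5, holds.
  Gus: 3 of 7 neighbours < 4, holds.
  Nia: 3 of 7 neighbours < 6, holds.
  Omar: 2 of 6 neighbours ≥ 2, starts repeating the rumor.
Round 4 — checking thresholds:
  Ben: 2 of 4 neighbours < 3, holds.
  Eli: 3 of 5 neighbours < 5, holds.
  Fay: 4 of 6 neighbours < 5, holds.
  Gus: 5 of 7 neighbours ≥ 4, starts repeating the rumor.
  Nia: 3 of 7 neighbours < 6, holds.
Round 5 — checking thresholds:
  Ben: 2 of 4 neighbours < 3, holds.
  Eli: 3 of 5 neighbours < 5, holds.
  Fay: 5 of 6 neighbours ≥ 5, starts repeating the rumor.
  Nia: 4 of 7 neighbours < 6, holds.
Round 6 — no new spreads; cascade stops.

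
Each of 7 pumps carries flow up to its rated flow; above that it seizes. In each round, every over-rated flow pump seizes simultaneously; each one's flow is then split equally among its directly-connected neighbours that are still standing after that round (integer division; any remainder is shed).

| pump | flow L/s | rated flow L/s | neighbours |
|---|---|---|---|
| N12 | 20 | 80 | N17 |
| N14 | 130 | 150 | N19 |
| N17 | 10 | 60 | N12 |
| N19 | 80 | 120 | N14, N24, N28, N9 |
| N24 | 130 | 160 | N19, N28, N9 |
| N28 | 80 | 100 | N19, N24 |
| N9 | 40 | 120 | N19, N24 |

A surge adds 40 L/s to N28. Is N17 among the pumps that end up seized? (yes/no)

Round 1 — N28 at 120 > 100. N28 seizes.
  N28 sheds 120 L/s to N19, N24: 60 each.
    N19: 80+60 = 140 > 120
    N24: 130+60 = 190 > 160
Round 2 — N19, N24 seize.
  N19 sheds 140 L/s to N14, N9: 70 each.
    N14: 130+70 = 200 > 150
    N9: 40+70 = 110 ≤ 120
  N24 sheds 190 L/s to N9: 190 each.
    N9: 110+190 = 300 > 120
Round 3 — N14, N9 seize.
  N14 sheds 200 L/s: no online neighbours, lost.
  N9 sheds 300 L/s: no online neighbours, lost.
No further seizures.

no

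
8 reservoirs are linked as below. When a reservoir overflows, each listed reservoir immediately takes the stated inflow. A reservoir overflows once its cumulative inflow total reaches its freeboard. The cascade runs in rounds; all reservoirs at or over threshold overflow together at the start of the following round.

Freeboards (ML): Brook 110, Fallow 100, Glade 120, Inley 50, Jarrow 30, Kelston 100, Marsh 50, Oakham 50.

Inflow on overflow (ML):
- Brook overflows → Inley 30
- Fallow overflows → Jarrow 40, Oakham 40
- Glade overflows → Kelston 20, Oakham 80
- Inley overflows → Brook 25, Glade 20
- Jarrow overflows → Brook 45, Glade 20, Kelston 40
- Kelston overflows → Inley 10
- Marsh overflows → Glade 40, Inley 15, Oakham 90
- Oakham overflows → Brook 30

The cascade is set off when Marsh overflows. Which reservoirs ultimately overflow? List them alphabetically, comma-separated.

Marsh, Oakham

Round 1 — Marsh overflows (initial).
  Glade: +40 → 40 < 120
  Inley: +15 → 15 < 50
  Oakham: +90 → 90 ≥ 50
Round 2 — Oakham overflows.
  Brook: +30 → 30 < 110
No further overflows.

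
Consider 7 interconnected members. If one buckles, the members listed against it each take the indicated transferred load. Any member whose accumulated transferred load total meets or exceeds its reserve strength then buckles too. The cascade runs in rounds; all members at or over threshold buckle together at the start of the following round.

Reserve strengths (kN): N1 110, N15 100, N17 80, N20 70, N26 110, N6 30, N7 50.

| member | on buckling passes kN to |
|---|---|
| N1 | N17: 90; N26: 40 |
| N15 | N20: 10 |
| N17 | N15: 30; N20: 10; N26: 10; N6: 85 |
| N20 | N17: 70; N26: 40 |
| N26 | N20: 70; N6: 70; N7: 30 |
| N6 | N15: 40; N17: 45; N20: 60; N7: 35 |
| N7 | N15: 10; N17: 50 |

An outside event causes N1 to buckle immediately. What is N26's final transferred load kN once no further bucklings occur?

Round 1 — N1 buckles (initial).
  N17: +90 → 90 ≥ 80
  N26: +40 → 40 < 110
Round 2 — N17 buckles.
  N15: +30 → 30 < 100
  N20: +10 → 10 < 70
  N26: +10 → 50 < 110
  N6: +85 → 85 ≥ 30
Round 3 — N6 buckles.
  N15: +40 → 70 < 100
  N20: +60 → 70 ≥ 70
  N7: +35 → 35 < 50
Round 4 — N20 buckles.
  N26: +40 → 90 < 110
No further bucklings.

90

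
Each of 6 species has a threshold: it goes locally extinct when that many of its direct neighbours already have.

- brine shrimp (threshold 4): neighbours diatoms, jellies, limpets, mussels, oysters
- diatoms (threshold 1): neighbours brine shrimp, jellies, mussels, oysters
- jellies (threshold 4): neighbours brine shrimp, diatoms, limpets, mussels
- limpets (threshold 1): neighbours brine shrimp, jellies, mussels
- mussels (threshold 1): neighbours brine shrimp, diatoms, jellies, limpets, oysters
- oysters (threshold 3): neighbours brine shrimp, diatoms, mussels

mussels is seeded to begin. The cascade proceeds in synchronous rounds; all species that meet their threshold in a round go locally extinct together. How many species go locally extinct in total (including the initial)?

3

Round 1 — mussels goes locally extinct (initial).
Round 2 — checking thresholds:
  brine shrimp: 1 of 5 neighbours < 4, not yet.
  diatoms: 1 of 4 neighbours ≥ 1, goes locally extinct.
  jellies: 1 of 4 neighbours < 4, not yet.
  limpets: 1 of 3 neighbours ≥ 1, goes locally extinct.
  oysters: 1 of 3 neighbours < 3, not yet.
Round 3 — no new extinctions; cascade stops.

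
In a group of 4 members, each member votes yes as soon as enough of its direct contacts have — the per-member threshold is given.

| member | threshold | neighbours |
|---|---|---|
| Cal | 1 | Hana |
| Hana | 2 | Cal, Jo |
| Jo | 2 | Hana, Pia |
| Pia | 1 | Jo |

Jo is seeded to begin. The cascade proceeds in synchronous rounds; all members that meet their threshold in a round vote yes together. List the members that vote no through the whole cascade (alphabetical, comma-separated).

Round 1 — Jo votes yes (initial).
Round 2 — checking thresholds:
  Hana: 1 of 2 neighbours < 2, below threshold.
  Pia: 1 of 1 neighbours ≥ 1, votes yes.
Round 3 — no new yes votes; cascade stops.

Cal, Hana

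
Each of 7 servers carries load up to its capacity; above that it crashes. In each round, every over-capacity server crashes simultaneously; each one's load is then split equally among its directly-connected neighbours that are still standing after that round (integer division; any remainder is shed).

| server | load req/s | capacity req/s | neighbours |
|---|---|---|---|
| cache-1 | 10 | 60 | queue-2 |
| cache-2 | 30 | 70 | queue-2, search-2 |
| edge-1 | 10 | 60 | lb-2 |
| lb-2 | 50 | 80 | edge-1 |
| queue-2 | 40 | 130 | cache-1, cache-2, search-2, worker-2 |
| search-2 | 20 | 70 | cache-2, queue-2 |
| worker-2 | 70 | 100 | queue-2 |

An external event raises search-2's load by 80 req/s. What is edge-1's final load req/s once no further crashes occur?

10

Round 1 — search-2 at 100 > 70. search-2 crashes.
  search-2 sheds 100 req/s to cache-2, queue-2: 50 each.
    cache-2: 30+50 = 80 > 70
    queue-2: 40+50 = 90 ≤ 130
Round 2 — cache-2 crashes.
  cache-2 sheds 80 req/s to queue-2: 80 each.
    queue-2: 90+80 = 170 > 130
Round 3 — queue-2 crashes.
  queue-2 sheds 170 req/s to cache-1, worker-2: 85 each.
    cache-1: 10+85 = 95 > 60
    worker-2: 70+85 = 155 > 100
Round 4 — cache-1, worker-2 crash.
  cache-1 sheds 95 req/s: no online neighbours, lost.
  worker-2 sheds 155 req/s: no online neighbours, lost.
No further crashes.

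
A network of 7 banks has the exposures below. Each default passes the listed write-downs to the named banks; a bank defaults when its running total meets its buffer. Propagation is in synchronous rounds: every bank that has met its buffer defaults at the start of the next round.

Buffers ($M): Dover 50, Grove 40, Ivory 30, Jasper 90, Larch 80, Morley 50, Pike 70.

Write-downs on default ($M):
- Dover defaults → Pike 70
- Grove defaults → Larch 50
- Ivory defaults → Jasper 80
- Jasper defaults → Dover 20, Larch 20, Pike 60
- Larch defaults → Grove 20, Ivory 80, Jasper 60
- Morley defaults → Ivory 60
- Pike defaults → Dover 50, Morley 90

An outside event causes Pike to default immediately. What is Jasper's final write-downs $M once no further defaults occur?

Round 1 — Pike defaults (initial).
  Dover: +50 → 50 ≥ 50
  Morley: +90 → 90 ≥ 50
Round 2 — Dover, Morley default.
  Ivory: +60 → 60 ≥ 30
Round 3 — Ivory defaults.
  Jasper: +80 → 80 < 90
No further defaults.

80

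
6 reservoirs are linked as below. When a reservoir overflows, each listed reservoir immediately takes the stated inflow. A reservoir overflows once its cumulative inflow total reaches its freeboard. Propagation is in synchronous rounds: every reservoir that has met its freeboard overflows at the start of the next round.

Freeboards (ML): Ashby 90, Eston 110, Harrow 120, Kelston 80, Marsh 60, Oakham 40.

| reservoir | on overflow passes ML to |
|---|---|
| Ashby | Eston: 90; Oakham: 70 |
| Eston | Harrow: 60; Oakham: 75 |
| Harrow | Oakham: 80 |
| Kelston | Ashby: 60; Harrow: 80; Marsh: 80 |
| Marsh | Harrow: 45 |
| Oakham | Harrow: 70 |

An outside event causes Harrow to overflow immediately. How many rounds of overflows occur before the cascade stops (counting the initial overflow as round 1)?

Round 1 — Harrow overflows (initial).
  Oakham: +80 → 80 ≥ 40
Round 2 — Oakham overflows.
No further overflows.

2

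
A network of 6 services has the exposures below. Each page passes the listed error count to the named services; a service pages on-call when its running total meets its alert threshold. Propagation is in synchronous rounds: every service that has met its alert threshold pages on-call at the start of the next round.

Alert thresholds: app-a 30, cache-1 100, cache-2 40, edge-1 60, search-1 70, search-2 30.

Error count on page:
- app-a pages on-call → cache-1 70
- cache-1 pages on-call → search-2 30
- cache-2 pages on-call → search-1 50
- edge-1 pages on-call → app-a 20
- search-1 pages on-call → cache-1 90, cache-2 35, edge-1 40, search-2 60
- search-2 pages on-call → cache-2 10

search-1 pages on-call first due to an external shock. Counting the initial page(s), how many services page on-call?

Round 1 — search-1 pages on-call (initial).
  cache-1: +90 → 90 < 100
  cache-2: +35 → 35 < 40
  edge-1: +40 → 40 < 60
  search-2: +60 → 60 ≥ 30
Round 2 — search-2 pages on-call.
  cache-2: +10 → 45 ≥ 40
Round 3 — cache-2 pages on-call.
No further pages.

3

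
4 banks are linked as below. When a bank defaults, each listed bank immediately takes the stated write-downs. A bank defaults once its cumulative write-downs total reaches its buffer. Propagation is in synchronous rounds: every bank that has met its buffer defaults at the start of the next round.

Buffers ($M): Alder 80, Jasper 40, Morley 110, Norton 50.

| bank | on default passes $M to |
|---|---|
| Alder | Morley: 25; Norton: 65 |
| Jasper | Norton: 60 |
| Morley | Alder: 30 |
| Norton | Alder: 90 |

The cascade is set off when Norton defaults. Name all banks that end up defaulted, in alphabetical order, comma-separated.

Round 1 — Norton defaults (initial).
  Alder: +90 → 90 ≥ 80
Round 2 — Alder defaults.
  Morley: +25 → 25 < 110
No further defaults.

Alder, Norton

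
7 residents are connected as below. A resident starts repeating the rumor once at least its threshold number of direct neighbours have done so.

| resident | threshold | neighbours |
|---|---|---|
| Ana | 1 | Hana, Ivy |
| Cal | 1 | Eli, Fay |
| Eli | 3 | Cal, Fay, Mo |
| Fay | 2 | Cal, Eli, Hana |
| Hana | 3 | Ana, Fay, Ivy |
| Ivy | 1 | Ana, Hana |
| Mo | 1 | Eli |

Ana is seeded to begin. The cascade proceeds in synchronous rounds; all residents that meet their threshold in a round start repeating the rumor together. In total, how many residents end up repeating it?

Round 1 — Ana starts repeating the rumor (initial).
Round 2 — checking thresholds:
  Hana: 1 of 3 neighbours < 3, not yet.
  Ivy: 1 of 2 neighbours ≥ 1, starts repeating the rumor.
Round 3 — no new spreads; cascade stops.

2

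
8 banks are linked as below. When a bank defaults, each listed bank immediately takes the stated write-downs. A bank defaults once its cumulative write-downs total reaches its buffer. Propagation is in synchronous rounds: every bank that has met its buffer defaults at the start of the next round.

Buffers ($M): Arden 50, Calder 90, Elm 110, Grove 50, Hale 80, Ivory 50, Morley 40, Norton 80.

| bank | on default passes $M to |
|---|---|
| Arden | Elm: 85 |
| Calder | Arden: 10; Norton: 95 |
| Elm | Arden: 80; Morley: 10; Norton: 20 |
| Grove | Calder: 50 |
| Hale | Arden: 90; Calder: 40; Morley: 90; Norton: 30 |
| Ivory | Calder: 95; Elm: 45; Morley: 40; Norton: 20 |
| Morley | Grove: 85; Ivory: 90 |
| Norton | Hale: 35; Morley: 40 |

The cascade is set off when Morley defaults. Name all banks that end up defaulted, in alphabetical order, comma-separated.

Round 1 — Morley defaults (initial).
  Grove: +85 → 85 ≥ 50
  Ivory: +90 → 90 ≥ 50
Round 2 — Grove, Ivory default.
  Calder: +50+95 → 145 ≥ 90
  Elm: +45 → 45 < 110
  Norton: +20 → 20 < 80
Round 3 — Calder defaults.
  Arden: +10 → 10 < 50
  Norton: +95 → 115 ≥ 80
Round 4 — Norton defaults.
  Hale: +35 → 35 < 80
No further defaults.

Calder, Grove, Ivory, Morley, Norton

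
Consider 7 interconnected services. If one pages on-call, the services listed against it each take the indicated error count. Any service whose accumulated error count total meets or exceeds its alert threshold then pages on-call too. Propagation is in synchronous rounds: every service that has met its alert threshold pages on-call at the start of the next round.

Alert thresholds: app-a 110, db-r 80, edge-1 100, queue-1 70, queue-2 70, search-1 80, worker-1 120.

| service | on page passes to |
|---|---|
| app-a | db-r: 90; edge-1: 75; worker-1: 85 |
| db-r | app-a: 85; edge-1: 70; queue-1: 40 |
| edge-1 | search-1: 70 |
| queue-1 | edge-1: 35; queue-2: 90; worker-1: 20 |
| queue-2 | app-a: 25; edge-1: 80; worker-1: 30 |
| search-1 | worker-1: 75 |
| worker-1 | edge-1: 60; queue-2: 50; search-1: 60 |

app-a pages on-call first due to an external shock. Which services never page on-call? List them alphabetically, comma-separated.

Round 1 — app-a pages on-call (initial).
  db-r: +90 → 90 ≥ 80
  edge-1: +75 → 75 < 100
  worker-1: +85 → 85 < 120
Round 2 — db-r pages on-call.
  edge-1: +70 → 145 ≥ 100
  queue-1: +40 → 40 < 70
Round 3 — edge-1 pages on-call.
  search-1: +70 → 70 < 80
No further pages.

queue-1, queue-2, search-1, worker-1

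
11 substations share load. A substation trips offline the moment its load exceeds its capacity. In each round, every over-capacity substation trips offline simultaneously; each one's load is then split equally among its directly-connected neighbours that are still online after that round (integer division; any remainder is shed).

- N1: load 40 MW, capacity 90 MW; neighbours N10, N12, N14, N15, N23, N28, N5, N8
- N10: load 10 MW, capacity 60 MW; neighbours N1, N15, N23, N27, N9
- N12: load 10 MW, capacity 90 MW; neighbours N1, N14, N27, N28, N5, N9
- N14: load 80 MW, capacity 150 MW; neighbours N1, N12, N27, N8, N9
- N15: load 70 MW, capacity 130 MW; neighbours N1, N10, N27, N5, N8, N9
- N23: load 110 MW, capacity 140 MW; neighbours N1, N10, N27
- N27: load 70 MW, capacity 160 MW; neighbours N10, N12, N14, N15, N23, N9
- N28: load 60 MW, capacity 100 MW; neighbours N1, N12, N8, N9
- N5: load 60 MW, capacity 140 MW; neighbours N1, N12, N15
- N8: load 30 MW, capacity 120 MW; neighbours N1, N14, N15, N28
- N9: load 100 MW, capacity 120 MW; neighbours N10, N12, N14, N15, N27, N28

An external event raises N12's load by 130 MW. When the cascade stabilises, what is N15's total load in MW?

113

Round 1 — N12 at 140 > 90. N12 trips offline.
  N12 sheds 140 MW to N1, N14, N27, N28, N5, N9: 23 each (2 lost).
    N1: 40+23 = 63 ≤ 90
    N14: 80+23 = 103 ≤ 150
    N27: 70+23 = 93 ≤ 160
    N28: 60+23 = 83 ≤ 100
    N5: 60+23 = 83 ≤ 140
    N9: 100+23 = 123 > 120
Round 2 — N9 trips offline.
  N9 sheds 123 MW to N10, N14, N15, N27, N28: 24 each (3 lost).
    N10: 10+24 = 34 ≤ 60
    N14: 103+24 = 127 ≤ 150
    N15: 70+24 = 94 ≤ 130
    N27: 93+24 = 117 ≤ 160
    N28: 83+24 = 107 > 100
Round 3 — N28 trips offline.
  N28 sheds 107 MW to N1, N8: 53 each (1 lost).
    N1: 63+53 = 116 > 90
    N8: 30+53 = 83 ≤ 120
Round 4 — N1 trips offline.
  N1 sheds 116 MW to N10, N14, N15, N23, N5, N8: 19 each (2 lost).
    N10: 34+19 = 53 ≤ 60
    N14: 127+19 = 146 ≤ 150
    N15: 94+19 = 113 ≤ 130
    N23: 110+19 = 129 ≤ 140
    N5: 83+19 = 102 ≤ 140
    N8: 83+19 = 102 ≤ 120
No further trips.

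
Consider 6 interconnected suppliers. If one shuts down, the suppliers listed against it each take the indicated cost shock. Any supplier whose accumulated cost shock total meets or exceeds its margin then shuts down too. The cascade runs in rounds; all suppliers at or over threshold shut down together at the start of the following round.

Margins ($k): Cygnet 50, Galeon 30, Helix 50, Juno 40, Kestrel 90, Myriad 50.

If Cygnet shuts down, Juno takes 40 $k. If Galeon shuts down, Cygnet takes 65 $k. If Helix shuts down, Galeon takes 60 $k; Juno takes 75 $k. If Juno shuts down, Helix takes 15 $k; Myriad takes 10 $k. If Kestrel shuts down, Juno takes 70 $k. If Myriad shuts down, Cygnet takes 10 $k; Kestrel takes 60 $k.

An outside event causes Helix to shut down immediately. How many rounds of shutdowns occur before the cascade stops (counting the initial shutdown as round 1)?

3

Round 1 — Helix shuts down (initial).
  Galeon: +60 → 60 ≥ 30
  Juno: +75 → 75 ≥ 40
Round 2 — Galeon, Juno shut down.
  Cygnet: +65 → 65 ≥ 50
  Myriad: +10 → 10 < 50
Round 3 — Cygnet shuts down.
No further shutdowns.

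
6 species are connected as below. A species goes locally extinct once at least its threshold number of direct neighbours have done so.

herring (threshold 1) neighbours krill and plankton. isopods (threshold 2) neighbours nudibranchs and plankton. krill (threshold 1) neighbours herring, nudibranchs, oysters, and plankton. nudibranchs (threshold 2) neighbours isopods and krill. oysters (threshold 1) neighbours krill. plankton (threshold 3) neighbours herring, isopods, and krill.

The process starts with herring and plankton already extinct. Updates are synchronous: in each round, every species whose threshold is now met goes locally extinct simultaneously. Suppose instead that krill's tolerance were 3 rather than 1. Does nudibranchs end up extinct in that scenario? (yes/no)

With krill's tolerance at 3:
Round 1 — herring, plankton go locally extinct (initial).
Round 2 — no new extinctions; cascade stops.

no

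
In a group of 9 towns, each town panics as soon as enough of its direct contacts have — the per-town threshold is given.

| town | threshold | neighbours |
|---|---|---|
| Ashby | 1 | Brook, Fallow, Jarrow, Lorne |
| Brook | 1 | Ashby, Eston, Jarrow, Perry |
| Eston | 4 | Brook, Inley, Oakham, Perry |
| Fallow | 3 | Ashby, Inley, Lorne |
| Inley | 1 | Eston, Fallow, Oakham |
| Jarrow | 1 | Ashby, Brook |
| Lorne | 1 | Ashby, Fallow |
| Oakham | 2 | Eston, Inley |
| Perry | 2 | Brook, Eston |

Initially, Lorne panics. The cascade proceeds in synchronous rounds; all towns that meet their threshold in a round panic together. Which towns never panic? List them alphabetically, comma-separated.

Round 1 — Lorne panics (initial).
Round 2 — checking thresholds:
  Ashby: 1 of 4 neighbours ≥ 1, panics.
  Fallow: 1 of 3 neighbours < 3, below threshold.
Round 3 — checking thresholds:
  Brook: 1 of 4 neighbours ≥ 1, panics.
  Fallow: 2 of 3 neighbours < 3, below threshold.
  Jarrow: 1 of 2 neighbours ≥ 1, panics.
Round 4 — no new panics; cascade stops.

Eston, Fallow, Inley, Oakham, Perry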